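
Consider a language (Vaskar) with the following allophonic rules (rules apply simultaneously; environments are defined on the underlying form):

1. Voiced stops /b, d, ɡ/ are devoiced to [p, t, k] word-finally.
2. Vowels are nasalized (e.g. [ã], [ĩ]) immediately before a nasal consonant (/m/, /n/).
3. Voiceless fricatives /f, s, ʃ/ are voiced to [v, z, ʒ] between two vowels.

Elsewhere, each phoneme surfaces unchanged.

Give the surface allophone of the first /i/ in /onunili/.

[i]

/i/ — between /n/ and /l/; rule 2 does not apply here → [i].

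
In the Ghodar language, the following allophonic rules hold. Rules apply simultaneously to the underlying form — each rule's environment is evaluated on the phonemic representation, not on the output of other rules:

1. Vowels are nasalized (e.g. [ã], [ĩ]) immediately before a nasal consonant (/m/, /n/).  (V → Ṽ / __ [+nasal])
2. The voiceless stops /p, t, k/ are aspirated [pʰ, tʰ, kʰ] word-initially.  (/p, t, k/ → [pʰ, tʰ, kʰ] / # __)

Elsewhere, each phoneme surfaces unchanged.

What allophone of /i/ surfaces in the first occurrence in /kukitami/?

/i/ — between /k/ and /t/; rule 1 does not apply here → [i].

[i]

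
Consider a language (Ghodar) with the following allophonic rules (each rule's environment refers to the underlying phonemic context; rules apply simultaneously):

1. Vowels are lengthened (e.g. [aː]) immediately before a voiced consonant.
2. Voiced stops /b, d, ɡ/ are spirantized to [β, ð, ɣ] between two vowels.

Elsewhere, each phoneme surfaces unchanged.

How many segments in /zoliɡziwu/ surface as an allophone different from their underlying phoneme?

3

Segments that undergo a rule: /o/ → [oː] (rule 1); /i/ → [iː] (rule 1); /i/ → [iː] (rule 1).
All other segments surface unchanged.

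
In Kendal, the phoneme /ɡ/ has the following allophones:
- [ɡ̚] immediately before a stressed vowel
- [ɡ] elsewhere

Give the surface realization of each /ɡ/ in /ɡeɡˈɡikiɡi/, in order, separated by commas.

[ɡ], [ɡ], [ɡ̚], [ɡ]

Occurrence 1 (position 1): no conditioning environment matches → elsewhere allophone [ɡ].
Occurrence 2 (position 3): no conditioning environment matches → elsewhere allophone [ɡ].
Occurrence 3 (position 4): immediately before a stressed vowel → [ɡ̚].
Occurrence 4 (position 8): no conditioning environment matches → elsewhere allophone [ɡ].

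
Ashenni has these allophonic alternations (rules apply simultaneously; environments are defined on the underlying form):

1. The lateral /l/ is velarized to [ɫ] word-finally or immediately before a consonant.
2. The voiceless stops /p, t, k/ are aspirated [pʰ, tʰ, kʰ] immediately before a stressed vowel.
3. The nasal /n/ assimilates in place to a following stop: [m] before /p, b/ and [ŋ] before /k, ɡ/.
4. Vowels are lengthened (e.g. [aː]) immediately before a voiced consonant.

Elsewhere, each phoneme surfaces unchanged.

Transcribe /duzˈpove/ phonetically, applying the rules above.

/d/ — not in any rule's target class → [d].
Rule 4 applies to /u/ (between /d/ and /z/: before a voiced consonant) → [uː].
/z/ stays [z].
/p/ (between /z/ and /o/) occurs immediately before a stressed vowel → [pʰ] by rule 2.
/o/ (between /p/ and /v/) occurs before a voiced consonant → [oː] by rule 4.
/v/ stays [v].
/e/ — word-final; rule 4 does not apply here → [e].

[duːzˈpʰoːve]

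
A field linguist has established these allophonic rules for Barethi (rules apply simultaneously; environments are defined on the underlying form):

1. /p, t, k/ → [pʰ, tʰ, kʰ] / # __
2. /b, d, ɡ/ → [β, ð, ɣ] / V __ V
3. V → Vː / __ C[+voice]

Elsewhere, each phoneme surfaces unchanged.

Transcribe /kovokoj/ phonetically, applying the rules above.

[kʰoːvokoːj]

/k/ (word-initial): word-initially, so rule 1 applies → [kʰ].
/o/ — between /k/ and /v/, before a voiced consonant — surfaces as [oː] (rule 3).
/v/ (between /o/ and /o/) is unaffected → [v].
/o/ (between /v/ and /k/) is in the target of rule 3 but the environment (before a voiced consonant) is not met → [o].
/k/ (between /o/ and /o/): rule 1 targets it, but not word-initially → unchanged [k].
/o/ — between /k/ and /j/, before a voiced consonant — surfaces as [oː] (rule 3).
/j/ — not in any rule's target class → [j].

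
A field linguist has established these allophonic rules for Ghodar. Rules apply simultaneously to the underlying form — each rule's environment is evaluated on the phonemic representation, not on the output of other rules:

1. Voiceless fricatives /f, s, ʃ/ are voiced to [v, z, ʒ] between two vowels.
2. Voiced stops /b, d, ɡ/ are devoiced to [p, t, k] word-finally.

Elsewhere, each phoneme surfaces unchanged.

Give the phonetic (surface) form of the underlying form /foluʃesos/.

[foluʒezos]

/f/ (word-initial) fails the environment for rule 1, so it stays [f].
/ʃ/ — between /u/ and /e/, between two vowels — surfaces as [ʒ] (rule 1).
/s/ (between /e/ and /o/): between two vowels, so rule 1 applies → [z].
/s/ (word-final): rule 1 targets it, but not between two vowels → unchanged [s].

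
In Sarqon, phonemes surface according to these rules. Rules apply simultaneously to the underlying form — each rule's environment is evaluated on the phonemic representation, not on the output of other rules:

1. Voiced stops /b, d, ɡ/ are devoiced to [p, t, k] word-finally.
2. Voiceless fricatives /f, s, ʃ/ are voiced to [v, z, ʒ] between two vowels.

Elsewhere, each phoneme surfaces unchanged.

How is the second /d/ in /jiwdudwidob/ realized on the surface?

/d/ (between /u/ and /w/): rule 1 targets it, but not word-finally → unchanged [d].

[d]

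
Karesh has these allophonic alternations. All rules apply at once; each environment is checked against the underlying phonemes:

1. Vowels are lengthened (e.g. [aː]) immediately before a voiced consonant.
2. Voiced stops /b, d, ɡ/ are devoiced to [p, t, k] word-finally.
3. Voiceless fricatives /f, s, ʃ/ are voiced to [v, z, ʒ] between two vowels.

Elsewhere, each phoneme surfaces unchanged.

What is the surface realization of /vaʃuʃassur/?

[vaʒuʒassuːr]

/v/ (word-initial): no rule targets it → [v].
/a/ (between /v/ and /ʃ/) is in the target of rule 1 but the environment (before a voiced consonant) is not met → [a].
/ʃ/ — between /a/ and /u/, between two vowels — surfaces as [ʒ] (rule 3).
/u/ (between /ʃ/ and /ʃ/): rule 1 targets it, but not before a voiced consonant → unchanged [u].
/ʃ/ meets the environment for rule 3 (between two vowels) → [ʒ].
/a/ (between /ʃ/ and /s/) fails the environment for rule 1, so it stays [a].
/s/ (between /a/ and /s/) fails the environment for rule 3, so it stays [s].
/s/ (between /s/ and /u/): rule 3 targets it, but not between two vowels → unchanged [s].
/u/ (between /s/ and /r/) occurs before a voiced consonant → [uː] by rule 1.
/r/ (word-final): no rule targets it → [r].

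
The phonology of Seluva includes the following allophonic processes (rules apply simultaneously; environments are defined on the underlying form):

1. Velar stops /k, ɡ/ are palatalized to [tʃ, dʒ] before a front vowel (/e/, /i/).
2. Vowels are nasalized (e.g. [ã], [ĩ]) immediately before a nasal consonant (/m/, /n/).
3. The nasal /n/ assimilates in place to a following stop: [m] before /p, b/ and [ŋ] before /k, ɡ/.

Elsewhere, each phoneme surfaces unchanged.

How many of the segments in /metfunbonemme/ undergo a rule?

Segments that undergo a rule: /u/ → [ũ] (rule 2); /n/ → [m] (rule 3); /o/ → [õ] (rule 2); /e/ → [ẽ] (rule 2).
All other segments surface unchanged.

4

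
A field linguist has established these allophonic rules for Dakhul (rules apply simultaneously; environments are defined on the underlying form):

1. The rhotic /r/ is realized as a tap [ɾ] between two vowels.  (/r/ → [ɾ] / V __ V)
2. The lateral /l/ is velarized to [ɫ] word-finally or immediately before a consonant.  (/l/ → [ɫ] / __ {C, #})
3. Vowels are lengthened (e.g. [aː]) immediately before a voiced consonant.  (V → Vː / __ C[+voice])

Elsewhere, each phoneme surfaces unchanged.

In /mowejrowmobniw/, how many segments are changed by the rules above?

Segments that undergo a rule: /o/ → [oː] (rule 3); /e/ → [eː] (rule 3); /o/ → [oː] (rule 3); /o/ → [oː] (rule 3); /i/ → [iː] (rule 3).
All other segments surface unchanged.

5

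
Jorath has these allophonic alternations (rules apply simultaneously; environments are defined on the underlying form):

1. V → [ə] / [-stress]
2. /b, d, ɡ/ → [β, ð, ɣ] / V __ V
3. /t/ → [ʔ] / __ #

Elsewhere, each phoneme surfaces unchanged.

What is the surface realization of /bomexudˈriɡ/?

[bəməxədˈriɡ]

/b/ (word-initial) is in the target of rule 2 but the environment (between two vowels) is not met → [b].
/o/ — between /b/ and /m/, in an unstressed syllable — surfaces as [ə] (rule 1).
/m/ (between /o/ and /e/): no rule targets it → [m].
/e/ (between /m/ and /x/): in an unstressed syllable, so rule 1 applies → [ə].
/x/ (between /e/ and /u/) is unaffected → [x].
/u/ meets the environment for rule 1 (in an unstressed syllable) → [ə].
/d/ (between /u/ and /r/): rule 2 targets it, but not between two vowels → unchanged [d].
/r/ (between /d/ and /i/) is unaffected → [r].
/i/ (between /r/ and /ɡ/) is in the target of rule 1 but the environment (in an unstressed syllable) is not met → [i].
/ɡ/ (word-final) fails the environment for rule 2, so it stays [ɡ].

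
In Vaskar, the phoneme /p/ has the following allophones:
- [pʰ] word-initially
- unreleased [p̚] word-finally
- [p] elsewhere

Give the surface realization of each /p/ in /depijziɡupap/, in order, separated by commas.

Occurrence 1 (position 3): no conditioning environment matches → elsewhere allophone [p].
Occurrence 2 (position 10): no conditioning environment matches → elsewhere allophone [p].
Occurrence 3 (position 12): word-finally → [p̚].

[p], [p], [p̚]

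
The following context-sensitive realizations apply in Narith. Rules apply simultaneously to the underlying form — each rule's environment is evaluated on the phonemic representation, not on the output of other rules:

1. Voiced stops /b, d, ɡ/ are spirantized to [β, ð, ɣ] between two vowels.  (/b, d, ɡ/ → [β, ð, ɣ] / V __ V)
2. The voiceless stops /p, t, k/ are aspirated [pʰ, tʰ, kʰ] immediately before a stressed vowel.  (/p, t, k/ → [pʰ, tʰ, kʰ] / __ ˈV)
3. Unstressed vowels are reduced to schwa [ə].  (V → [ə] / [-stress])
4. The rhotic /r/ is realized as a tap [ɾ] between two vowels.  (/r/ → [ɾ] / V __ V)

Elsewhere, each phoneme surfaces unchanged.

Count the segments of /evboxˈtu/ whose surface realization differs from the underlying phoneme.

Segments that undergo a rule: /e/ → [ə] (rule 3); /o/ → [ə] (rule 3); /t/ → [tʰ] (rule 2).
All other segments surface unchanged.

3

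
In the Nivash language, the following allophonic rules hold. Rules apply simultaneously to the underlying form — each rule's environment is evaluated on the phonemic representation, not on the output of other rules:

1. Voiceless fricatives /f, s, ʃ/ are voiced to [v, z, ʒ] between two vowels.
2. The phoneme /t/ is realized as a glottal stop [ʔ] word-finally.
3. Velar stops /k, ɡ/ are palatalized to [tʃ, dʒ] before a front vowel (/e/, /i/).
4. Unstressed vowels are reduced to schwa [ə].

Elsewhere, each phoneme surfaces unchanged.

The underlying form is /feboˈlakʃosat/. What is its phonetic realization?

/f/ (word-initial) is in the target of rule 1 but the environment (between two vowels) is not met → [f].
/e/ meets the environment for rule 4 (in an unstressed syllable) → [ə].
Rule 4 applies to /o/ (between /b/ and /l/: in an unstressed syllable) → [ə].
/a/ — between /l/ and /k/; rule 4 does not apply here → [a].
/k/ — between /a/ and /ʃ/; rule 3 does not apply here → [k].
/ʃ/ (between /k/ and /o/) is in the target of rule 1 but the environment (between two vowels) is not met → [ʃ].
/o/ (between /ʃ/ and /s/): in an unstressed syllable, so rule 4 applies → [ə].
/s/ (between /o/ and /a/): between two vowels, so rule 1 applies → [z].
/a/ meets the environment for rule 4 (in an unstressed syllable) → [ə].
/t/ (word-final): word-finally, so rule 2 applies → [ʔ].

[fəbəˈlakʃəzəʔ]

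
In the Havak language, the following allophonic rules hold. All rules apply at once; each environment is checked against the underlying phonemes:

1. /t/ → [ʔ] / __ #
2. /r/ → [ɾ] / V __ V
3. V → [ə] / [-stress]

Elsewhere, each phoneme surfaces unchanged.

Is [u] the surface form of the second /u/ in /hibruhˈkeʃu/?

/u/ — word-final, in an unstressed syllable — surfaces as [ə] (rule 3).
The actual realization is [ə], not [u].

No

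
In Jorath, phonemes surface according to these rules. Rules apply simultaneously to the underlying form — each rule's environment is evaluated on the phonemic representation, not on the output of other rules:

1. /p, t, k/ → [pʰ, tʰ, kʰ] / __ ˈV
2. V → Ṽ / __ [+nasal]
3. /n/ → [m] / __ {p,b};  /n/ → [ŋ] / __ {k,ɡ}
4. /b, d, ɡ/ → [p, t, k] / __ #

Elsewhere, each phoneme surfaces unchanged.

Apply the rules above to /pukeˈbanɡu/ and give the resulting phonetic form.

/p/ (word-initial) is in the target of rule 1 but the environment (immediately before a stressed vowel) is not met → [p].
/u/ (between /p/ and /k/): rule 2 targets it, but not before a nasal consonant → unchanged [u].
/k/ (between /u/ and /e/): rule 1 targets it, but not immediately before a stressed vowel → unchanged [k].
/e/ (between /k/ and /b/): rule 2 targets it, but not before a nasal consonant → unchanged [e].
/b/ (between /e/ and /a/) is in the target of rule 4 but the environment (word-finally) is not met → [b].
/a/ (between /b/ and /n/): before a nasal consonant, so rule 2 applies → [ã].
/n/ — between /a/ and /ɡ/, before a labial or velar stop — surfaces as [ŋ] (rule 3).
/ɡ/ (between /n/ and /u/) fails the environment for rule 4, so it stays [ɡ].
/u/ (word-final) is in the target of rule 2 but the environment (before a nasal consonant) is not met → [u].

[pukeˈbãŋɡu]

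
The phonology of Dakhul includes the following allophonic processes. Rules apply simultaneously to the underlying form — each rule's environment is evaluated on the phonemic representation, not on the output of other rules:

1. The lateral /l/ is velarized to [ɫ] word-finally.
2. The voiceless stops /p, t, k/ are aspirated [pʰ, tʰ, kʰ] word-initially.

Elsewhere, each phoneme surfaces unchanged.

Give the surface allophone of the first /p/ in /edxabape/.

[p]

/p/ (between /a/ and /e/) fails the environment for rule 2, so it stays [p].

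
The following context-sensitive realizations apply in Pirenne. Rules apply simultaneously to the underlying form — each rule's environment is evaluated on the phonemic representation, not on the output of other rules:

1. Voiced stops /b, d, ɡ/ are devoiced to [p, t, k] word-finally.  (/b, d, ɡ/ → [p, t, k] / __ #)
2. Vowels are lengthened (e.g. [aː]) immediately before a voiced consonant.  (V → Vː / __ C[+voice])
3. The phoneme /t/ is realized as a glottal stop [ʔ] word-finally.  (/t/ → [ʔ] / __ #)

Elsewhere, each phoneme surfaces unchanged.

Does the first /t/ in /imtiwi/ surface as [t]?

/t/ (between /m/ and /i/): rule 3 targets it, but not word-finally → unchanged [t].
The actual realization is [t], which matches [t].

Yes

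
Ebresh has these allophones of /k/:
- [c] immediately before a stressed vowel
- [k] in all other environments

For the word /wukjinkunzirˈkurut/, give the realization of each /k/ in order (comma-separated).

[k], [k], [c]

Occurrence 1 (position 3): no conditioning environment matches → elsewhere allophone [k].
Occurrence 2 (position 7): no conditioning environment matches → elsewhere allophone [k].
Occurrence 3 (position 13): immediately before a stressed vowel → [c].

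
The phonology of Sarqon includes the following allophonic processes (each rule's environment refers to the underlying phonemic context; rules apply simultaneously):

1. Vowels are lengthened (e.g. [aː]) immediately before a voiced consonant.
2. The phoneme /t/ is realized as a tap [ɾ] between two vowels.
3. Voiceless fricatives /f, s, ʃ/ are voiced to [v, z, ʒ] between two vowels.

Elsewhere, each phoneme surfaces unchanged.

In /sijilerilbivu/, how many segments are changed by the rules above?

Segments that undergo a rule: /i/ → [iː] (rule 1); /i/ → [iː] (rule 1); /e/ → [eː] (rule 1); /i/ → [iː] (rule 1); /i/ → [iː] (rule 1).
All other segments surface unchanged.

5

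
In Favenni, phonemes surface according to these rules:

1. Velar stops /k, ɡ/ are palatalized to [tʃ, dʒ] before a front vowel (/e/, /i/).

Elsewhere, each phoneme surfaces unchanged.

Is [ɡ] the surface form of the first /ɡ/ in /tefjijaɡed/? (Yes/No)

/ɡ/ meets the environment for rule 1 (before a front vowel) → [dʒ].
The actual realization is [dʒ], not [ɡ].

No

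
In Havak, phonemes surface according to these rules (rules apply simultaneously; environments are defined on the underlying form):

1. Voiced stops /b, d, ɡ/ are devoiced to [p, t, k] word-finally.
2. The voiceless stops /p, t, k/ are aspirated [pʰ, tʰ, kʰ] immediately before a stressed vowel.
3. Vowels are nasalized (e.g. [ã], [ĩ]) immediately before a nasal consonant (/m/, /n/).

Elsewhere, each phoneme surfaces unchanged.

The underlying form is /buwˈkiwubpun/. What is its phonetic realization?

[buwˈkʰiwubpũn]

/b/ (word-initial) fails the environment for rule 1, so it stays [b].
/u/ — between /b/ and /w/; rule 3 does not apply here → [u].
/k/ (between /w/ and /i/) occurs immediately before a stressed vowel → [kʰ] by rule 2.
/i/ — between /k/ and /w/; rule 3 does not apply here → [i].
/u/ (between /w/ and /b/): rule 3 targets it, but not before a nasal consonant → unchanged [u].
/b/ — between /u/ and /p/; rule 1 does not apply here → [b].
/p/ (between /b/ and /u/) is in the target of rule 2 but the environment (immediately before a stressed vowel) is not met → [p].
/u/ (between /p/ and /n/): before a nasal consonant, so rule 3 applies → [ũ].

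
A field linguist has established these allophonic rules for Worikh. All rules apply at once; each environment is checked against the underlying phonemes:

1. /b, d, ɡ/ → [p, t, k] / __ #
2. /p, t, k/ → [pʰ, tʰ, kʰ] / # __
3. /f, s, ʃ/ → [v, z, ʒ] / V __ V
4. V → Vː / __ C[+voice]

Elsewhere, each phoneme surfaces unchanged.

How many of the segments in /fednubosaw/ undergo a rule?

4

Segments that undergo a rule: /e/ → [eː] (rule 4); /u/ → [uː] (rule 4); /s/ → [z] (rule 3); /a/ → [aː] (rule 4).
All other segments surface unchanged.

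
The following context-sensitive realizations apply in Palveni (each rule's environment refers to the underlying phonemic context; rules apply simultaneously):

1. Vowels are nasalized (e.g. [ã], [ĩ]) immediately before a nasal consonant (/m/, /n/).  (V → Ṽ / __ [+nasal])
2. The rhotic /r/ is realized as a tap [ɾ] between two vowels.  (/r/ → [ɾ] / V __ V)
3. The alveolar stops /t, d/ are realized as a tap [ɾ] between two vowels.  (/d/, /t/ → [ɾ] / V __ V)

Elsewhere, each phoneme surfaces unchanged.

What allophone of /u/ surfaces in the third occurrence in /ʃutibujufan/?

[u]

/u/ — between /j/ and /f/; rule 1 does not apply here → [u].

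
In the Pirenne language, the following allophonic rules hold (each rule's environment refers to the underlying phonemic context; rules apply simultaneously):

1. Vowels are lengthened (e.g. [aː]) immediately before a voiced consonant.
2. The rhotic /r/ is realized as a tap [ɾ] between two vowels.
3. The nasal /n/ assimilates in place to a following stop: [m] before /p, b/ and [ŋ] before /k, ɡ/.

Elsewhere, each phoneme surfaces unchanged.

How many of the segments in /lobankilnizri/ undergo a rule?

Segments that undergo a rule: /o/ → [oː] (rule 1); /a/ → [aː] (rule 1); /n/ → [ŋ] (rule 3); /i/ → [iː] (rule 1); /i/ → [iː] (rule 1).
All other segments surface unchanged.

5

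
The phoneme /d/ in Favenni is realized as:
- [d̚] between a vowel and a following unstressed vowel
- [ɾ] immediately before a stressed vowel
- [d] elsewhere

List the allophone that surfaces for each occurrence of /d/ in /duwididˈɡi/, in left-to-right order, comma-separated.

[d], [d̚], [d]

Occurrence 1 (position 1): no conditioning environment matches → elsewhere allophone [d].
Occurrence 2 (position 5): between a vowel and a following unstressed vowel → [d̚].
Occurrence 3 (position 7): no conditioning environment matches → elsewhere allophone [d].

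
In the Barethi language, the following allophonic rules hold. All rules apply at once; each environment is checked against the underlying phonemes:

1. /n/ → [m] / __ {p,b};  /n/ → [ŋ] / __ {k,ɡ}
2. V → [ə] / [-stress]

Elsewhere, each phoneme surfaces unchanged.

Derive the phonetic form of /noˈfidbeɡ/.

[nəˈfidbəɡ]

/n/ (word-initial) is in the target of rule 1 but the environment (before a labial or velar stop) is not met → [n].
/o/ (between /n/ and /f/): in an unstressed syllable, so rule 2 applies → [ə].
/f/ (between /o/ and /i/): no rule targets it → [f].
/i/ (between /f/ and /d/) fails the environment for rule 2, so it stays [i].
/d/ (between /i/ and /b/): no rule targets it → [d].
/b/ (between /d/ and /e/) is unaffected → [b].
/e/ (between /b/ and /ɡ/) occurs in an unstressed syllable → [ə] by rule 2.
/ɡ/ (word-final) is unaffected → [ɡ].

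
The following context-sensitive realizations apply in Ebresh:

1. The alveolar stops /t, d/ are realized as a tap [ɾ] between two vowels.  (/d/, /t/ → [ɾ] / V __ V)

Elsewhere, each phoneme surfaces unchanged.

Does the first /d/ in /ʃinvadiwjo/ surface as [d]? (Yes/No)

/d/ (between /a/ and /i/): between two vowels, so rule 1 applies → [ɾ].
The actual realization is [ɾ], not [d].

No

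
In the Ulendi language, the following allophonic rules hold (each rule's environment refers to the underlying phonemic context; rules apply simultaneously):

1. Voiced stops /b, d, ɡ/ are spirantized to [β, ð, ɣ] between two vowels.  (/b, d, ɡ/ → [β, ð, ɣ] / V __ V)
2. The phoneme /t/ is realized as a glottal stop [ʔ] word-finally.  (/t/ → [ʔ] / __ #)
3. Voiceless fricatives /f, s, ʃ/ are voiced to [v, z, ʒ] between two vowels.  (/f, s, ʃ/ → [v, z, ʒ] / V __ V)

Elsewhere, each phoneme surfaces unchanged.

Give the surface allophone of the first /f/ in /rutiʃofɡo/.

[f]

/f/ (between /o/ and /ɡ/) fails the environment for rule 3, so it stays [f].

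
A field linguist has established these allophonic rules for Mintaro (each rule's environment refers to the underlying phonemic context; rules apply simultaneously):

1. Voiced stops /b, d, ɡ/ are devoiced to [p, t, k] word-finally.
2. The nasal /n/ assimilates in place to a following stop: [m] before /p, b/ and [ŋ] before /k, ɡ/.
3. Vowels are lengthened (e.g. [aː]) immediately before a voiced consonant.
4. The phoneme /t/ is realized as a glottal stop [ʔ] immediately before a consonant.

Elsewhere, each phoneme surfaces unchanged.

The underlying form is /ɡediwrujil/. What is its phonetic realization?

[ɡeːdiːwruːjiːl]

/ɡ/ (word-initial): rule 1 targets it, but not word-finally → unchanged [ɡ].
/e/ meets the environment for rule 3 (before a voiced consonant) → [eː].
/d/ (between /e/ and /i/) fails the environment for rule 1, so it stays [d].
/i/ (between /d/ and /w/): before a voiced consonant, so rule 3 applies → [iː].
/w/ (between /i/ and /r/): no rule targets it → [w].
/r/ stays [r].
/u/ (between /r/ and /j/): before a voiced consonant, so rule 3 applies → [uː].
/j/ (between /u/ and /i/): no rule targets it → [j].
Rule 3 applies to /i/ (between /j/ and /l/: before a voiced consonant) → [iː].
/l/ stays [l].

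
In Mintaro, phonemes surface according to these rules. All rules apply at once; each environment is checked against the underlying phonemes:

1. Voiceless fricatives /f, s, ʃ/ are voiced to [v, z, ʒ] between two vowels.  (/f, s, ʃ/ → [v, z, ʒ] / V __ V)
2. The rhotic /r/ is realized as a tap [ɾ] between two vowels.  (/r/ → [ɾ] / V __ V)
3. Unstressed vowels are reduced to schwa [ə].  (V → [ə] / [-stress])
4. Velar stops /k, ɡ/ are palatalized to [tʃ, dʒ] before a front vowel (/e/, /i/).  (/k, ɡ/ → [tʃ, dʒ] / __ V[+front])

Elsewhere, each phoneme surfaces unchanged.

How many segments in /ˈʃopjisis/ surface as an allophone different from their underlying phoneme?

Segments that undergo a rule: /i/ → [ə] (rule 3); /s/ → [z] (rule 1); /i/ → [ə] (rule 3).
All other segments surface unchanged.

3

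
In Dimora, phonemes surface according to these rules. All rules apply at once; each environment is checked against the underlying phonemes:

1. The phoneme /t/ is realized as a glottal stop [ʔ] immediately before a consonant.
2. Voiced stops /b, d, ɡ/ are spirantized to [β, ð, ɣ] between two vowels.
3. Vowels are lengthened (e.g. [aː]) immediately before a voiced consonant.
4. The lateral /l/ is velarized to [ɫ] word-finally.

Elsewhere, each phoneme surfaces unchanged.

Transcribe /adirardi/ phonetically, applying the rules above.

[aːðiːraːrdi]

/a/ (word-initial) occurs before a voiced consonant → [aː] by rule 3.
/d/ (between /a/ and /i/): between two vowels, so rule 2 applies → [ð].
Rule 3 applies to /i/ (between /d/ and /r/: before a voiced consonant) → [iː].
/a/ (between /r/ and /r/) occurs before a voiced consonant → [aː] by rule 3.
/d/ (between /r/ and /i/) is in the target of rule 2 but the environment (between two vowels) is not met → [d].
/i/ (word-final) is in the target of rule 3 but the environment (before a voiced consonant) is not met → [i].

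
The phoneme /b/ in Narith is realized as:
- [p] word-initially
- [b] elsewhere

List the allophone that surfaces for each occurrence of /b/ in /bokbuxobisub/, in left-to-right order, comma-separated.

[p], [b], [b], [b]

Occurrence 1 (position 1): word-initially → [p].
Occurrence 2 (position 4): no conditioning environment matches → elsewhere allophone [b].
Occurrence 3 (position 8): no conditioning environment matches → elsewhere allophone [b].
Occurrence 4 (position 12): no conditioning environment matches → elsewhere allophone [b].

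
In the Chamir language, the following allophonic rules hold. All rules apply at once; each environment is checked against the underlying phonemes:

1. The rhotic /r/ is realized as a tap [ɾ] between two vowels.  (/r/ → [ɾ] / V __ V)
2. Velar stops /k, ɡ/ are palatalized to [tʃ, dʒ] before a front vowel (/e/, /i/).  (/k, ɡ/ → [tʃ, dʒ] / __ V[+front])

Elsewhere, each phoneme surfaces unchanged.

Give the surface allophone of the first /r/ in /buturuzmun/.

[ɾ]

/r/ — between /u/ and /u/, between two vowels — surfaces as [ɾ] (rule 1).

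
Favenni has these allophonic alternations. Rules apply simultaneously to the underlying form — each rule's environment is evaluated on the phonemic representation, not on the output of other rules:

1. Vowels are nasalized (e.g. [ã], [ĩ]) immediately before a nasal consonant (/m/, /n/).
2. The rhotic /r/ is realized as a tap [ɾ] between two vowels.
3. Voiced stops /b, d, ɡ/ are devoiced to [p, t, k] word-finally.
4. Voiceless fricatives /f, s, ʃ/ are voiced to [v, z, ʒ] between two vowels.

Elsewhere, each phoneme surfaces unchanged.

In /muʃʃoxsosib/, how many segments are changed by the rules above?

2

Segments that undergo a rule: /s/ → [z] (rule 4); /b/ → [p] (rule 3).
All other segments surface unchanged.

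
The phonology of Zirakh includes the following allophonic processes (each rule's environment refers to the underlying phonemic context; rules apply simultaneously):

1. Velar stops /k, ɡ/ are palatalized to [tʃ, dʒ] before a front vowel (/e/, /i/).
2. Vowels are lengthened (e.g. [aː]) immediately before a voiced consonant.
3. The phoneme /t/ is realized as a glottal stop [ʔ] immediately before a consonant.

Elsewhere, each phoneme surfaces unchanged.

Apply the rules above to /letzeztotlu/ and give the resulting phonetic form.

[leʔzeːztoʔlu]

/l/ (word-initial) is unaffected → [l].
/e/ (between /l/ and /t/) is in the target of rule 2 but the environment (before a voiced consonant) is not met → [e].
/t/ — between /e/ and /z/, immediately before a consonant — surfaces as [ʔ] (rule 3).
/z/ (between /t/ and /e/): no rule targets it → [z].
Rule 2 applies to /e/ (between /z/ and /z/: before a voiced consonant) → [eː].
/z/ (between /e/ and /t/) is unaffected → [z].
/t/ (between /z/ and /o/) is in the target of rule 3 but the environment (immediately before a consonant) is not met → [t].
/o/ (between /t/ and /t/) fails the environment for rule 2, so it stays [o].
/t/ meets the environment for rule 3 (immediately before a consonant) → [ʔ].
/l/ (between /t/ and /u/): no rule targets it → [l].
/u/ (word-final) fails the environment for rule 2, so it stays [u].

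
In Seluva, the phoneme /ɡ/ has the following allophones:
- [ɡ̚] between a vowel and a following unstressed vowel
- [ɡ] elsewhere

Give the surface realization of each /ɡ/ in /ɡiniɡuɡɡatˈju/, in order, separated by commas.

Occurrence 1 (position 1): no conditioning environment matches → elsewhere allophone [ɡ].
Occurrence 2 (position 5): between a vowel and a following unstressed vowel → [ɡ̚].
Occurrence 3 (position 7): no conditioning environment matches → elsewhere allophone [ɡ].
Occurrence 4 (position 8): no conditioning environment matches → elsewhere allophone [ɡ].

[ɡ], [ɡ̚], [ɡ], [ɡ]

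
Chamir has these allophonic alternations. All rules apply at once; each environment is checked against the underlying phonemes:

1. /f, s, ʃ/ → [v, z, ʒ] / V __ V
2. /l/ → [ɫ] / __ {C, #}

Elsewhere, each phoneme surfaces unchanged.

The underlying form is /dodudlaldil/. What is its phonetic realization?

/d/ stays [d].
/o/ — not in any rule's target class → [o].
/d/ — not in any rule's target class → [d].
/u/ — not in any rule's target class → [u].
/d/ stays [d].
/l/ (between /d/ and /a/) fails the environment for rule 2, so it stays [l].
/a/ stays [a].
/l/ — between /a/ and /d/, word-finally or immediately before a consonant — surfaces as [ɫ] (rule 2).
/d/ (between /l/ and /i/) is unaffected → [d].
/i/ stays [i].
/l/ (word-final) occurs word-finally or immediately before a consonant → [ɫ] by rule 2.

[dodudlaɫdiɫ]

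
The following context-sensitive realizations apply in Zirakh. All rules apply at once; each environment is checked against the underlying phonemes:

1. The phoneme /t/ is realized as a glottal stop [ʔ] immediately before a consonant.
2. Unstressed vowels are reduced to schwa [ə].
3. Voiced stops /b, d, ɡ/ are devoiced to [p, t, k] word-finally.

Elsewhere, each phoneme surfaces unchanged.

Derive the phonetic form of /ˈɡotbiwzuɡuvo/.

/ɡ/ (word-initial): rule 3 targets it, but not word-finally → unchanged [ɡ].
/o/ (between /ɡ/ and /t/) fails the environment for rule 2, so it stays [o].
/t/ (between /o/ and /b/) occurs immediately before a consonant → [ʔ] by rule 1.
/b/ — between /t/ and /i/; rule 3 does not apply here → [b].
Rule 2 applies to /i/ (between /b/ and /w/: in an unstressed syllable) → [ə].
/w/ stays [w].
/z/ (between /w/ and /u/): no rule targets it → [z].
/u/ (between /z/ and /ɡ/) occurs in an unstressed syllable → [ə] by rule 2.
/ɡ/ (between /u/ and /u/) is in the target of rule 3 but the environment (word-finally) is not met → [ɡ].
/u/ (between /ɡ/ and /v/) occurs in an unstressed syllable → [ə] by rule 2.
/v/ (between /u/ and /o/) is unaffected → [v].
/o/ meets the environment for rule 2 (in an unstressed syllable) → [ə].

[ˈɡoʔbəwzəɡəvə]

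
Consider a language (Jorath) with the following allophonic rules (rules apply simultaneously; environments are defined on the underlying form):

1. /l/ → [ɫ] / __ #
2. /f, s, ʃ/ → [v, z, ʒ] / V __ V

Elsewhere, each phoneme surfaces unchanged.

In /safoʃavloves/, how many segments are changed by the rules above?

2

Segments that undergo a rule: /f/ → [v] (rule 2); /ʃ/ → [ʒ] (rule 2).
All other segments surface unchanged.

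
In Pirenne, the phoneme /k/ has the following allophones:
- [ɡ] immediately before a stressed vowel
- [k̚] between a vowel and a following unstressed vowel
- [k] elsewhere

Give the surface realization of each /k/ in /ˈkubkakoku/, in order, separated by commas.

Occurrence 1 (position 1): immediately before a stressed vowel → [ɡ].
Occurrence 2 (position 4): no conditioning environment matches → elsewhere allophone [k].
Occurrence 3 (position 6): between a vowel and a following unstressed vowel → [k̚].
Occurrence 4 (position 8): between a vowel and a following unstressed vowel → [k̚].

[ɡ], [k], [k̚], [k̚]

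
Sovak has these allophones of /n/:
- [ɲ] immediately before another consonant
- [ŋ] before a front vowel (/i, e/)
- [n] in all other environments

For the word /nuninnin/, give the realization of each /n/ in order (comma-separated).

Occurrence 1 (position 1): no conditioning environment matches → elsewhere allophone [n].
Occurrence 2 (position 3): before a front vowel (/i, e/) → [ŋ].
Occurrence 3 (position 5): immediately before another consonant → [ɲ].
Occurrence 4 (position 6): before a front vowel (/i, e/) → [ŋ].
Occurrence 5 (position 8): no conditioning environment matches → elsewhere allophone [n].

[n], [ŋ], [ɲ], [ŋ], [n]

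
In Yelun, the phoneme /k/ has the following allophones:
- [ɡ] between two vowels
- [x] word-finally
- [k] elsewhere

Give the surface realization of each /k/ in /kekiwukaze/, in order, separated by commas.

[k], [ɡ], [ɡ]

Occurrence 1 (position 1): no conditioning environment matches → elsewhere allophone [k].
Occurrence 2 (position 3): between two vowels → [ɡ].
Occurrence 3 (position 7): between two vowels → [ɡ].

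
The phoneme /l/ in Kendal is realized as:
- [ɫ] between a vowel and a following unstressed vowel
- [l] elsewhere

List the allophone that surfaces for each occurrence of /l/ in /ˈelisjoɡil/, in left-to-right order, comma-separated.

[ɫ], [l]

Occurrence 1 (position 2): between a vowel and a following unstressed vowel → [ɫ].
Occurrence 2 (position 9): no conditioning environment matches → elsewhere allophone [l].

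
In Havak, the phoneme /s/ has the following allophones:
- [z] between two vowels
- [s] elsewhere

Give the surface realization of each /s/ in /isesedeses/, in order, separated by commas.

Occurrence 1 (position 2): between two vowels → [z].
Occurrence 2 (position 4): between two vowels → [z].
Occurrence 3 (position 8): between two vowels → [z].
Occurrence 4 (position 10): no conditioning environment matches → elsewhere allophone [s].

[z], [z], [z], [s]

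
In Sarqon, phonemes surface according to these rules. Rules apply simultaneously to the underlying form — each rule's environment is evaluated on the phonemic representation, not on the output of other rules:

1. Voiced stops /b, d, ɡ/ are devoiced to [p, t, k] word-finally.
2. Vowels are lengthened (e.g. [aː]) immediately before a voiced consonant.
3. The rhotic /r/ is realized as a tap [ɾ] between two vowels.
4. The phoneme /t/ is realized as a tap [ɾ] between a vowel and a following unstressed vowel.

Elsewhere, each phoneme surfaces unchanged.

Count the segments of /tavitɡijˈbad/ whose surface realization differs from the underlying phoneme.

4

Segments that undergo a rule: /a/ → [aː] (rule 2); /i/ → [iː] (rule 2); /a/ → [aː] (rule 2); /d/ → [t] (rule 1).
All other segments surface unchanged.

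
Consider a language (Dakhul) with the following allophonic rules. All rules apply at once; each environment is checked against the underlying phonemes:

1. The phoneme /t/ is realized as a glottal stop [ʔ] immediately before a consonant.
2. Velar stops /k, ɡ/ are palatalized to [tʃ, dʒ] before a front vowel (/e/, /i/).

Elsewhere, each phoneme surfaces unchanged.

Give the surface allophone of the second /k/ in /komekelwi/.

[tʃ]

/k/ (between /e/ and /e/) occurs before a front vowel → [tʃ] by rule 2.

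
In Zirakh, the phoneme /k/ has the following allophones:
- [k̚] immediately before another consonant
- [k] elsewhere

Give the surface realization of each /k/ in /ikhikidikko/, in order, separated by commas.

Occurrence 1 (position 2): immediately before another consonant → [k̚].
Occurrence 2 (position 5): no conditioning environment matches → elsewhere allophone [k].
Occurrence 3 (position 9): immediately before another consonant → [k̚].
Occurrence 4 (position 10): no conditioning environment matches → elsewhere allophone [k].

[k̚], [k], [k̚], [k]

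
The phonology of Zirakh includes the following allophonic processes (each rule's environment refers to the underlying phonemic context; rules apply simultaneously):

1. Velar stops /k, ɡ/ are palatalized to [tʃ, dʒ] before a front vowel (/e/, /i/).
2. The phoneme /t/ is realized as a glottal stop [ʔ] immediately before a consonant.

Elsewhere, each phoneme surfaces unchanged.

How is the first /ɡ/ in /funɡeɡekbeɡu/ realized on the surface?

/ɡ/ (between /n/ and /e/): before a front vowel, so rule 1 applies → [dʒ].

[dʒ]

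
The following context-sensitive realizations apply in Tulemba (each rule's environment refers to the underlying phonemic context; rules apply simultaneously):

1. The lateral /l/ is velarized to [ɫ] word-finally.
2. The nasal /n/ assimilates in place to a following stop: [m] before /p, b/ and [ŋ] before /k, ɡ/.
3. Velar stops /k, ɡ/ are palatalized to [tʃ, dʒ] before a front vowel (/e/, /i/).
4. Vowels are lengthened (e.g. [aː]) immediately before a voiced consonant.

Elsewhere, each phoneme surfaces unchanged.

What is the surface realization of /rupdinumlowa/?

/r/ (word-initial): no rule targets it → [r].
/u/ (between /r/ and /p/): rule 4 targets it, but not before a voiced consonant → unchanged [u].
/p/ — not in any rule's target class → [p].
/d/ (between /p/ and /i/) is unaffected → [d].
/i/ (between /d/ and /n/): before a voiced consonant, so rule 4 applies → [iː].
/n/ (between /i/ and /u/) fails the environment for rule 2, so it stays [n].
Rule 4 applies to /u/ (between /n/ and /m/: before a voiced consonant) → [uː].
/m/ — not in any rule's target class → [m].
/l/ (between /m/ and /o/): rule 1 targets it, but not word-finally → unchanged [l].
/o/ (between /l/ and /w/) occurs before a voiced consonant → [oː] by rule 4.
/w/ — not in any rule's target class → [w].
/a/ (word-final): rule 4 targets it, but not before a voiced consonant → unchanged [a].

[rupdiːnuːmloːwa]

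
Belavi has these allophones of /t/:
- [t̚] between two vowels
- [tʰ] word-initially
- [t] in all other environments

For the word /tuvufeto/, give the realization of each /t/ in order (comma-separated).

[tʰ], [t̚]

Occurrence 1 (position 1): word-initially → [tʰ].
Occurrence 2 (position 7): between two vowels → [t̚].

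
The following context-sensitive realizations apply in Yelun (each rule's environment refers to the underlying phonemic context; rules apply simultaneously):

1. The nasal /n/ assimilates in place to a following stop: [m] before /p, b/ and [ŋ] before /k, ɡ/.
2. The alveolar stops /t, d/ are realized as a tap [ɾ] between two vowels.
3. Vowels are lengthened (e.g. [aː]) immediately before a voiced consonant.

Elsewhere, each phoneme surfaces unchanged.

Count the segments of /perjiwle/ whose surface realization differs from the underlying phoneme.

2

Segments that undergo a rule: /e/ → [eː] (rule 3); /i/ → [iː] (rule 3).
All other segments surface unchanged.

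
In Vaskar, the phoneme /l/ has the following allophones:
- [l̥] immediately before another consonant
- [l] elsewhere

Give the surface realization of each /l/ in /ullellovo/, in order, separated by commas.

[l̥], [l], [l̥], [l]

Occurrence 1 (position 2): immediately before another consonant → [l̥].
Occurrence 2 (position 3): no conditioning environment matches → elsewhere allophone [l].
Occurrence 3 (position 5): immediately before another consonant → [l̥].
Occurrence 4 (position 6): no conditioning environment matches → elsewhere allophone [l].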